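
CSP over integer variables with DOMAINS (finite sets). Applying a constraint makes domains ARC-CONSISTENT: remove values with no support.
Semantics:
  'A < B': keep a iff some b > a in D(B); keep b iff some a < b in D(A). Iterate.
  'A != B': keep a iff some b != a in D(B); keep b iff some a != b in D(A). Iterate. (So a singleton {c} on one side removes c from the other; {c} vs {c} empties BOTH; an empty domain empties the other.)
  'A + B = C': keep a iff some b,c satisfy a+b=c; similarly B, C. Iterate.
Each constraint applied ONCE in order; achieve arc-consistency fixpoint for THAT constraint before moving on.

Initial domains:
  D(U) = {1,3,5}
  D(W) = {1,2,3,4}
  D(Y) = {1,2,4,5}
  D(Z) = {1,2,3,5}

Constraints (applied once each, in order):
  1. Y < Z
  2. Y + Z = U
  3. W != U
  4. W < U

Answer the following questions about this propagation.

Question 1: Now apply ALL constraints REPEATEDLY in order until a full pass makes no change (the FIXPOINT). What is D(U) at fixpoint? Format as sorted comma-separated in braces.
pass 0 (initial): D(U)={1,3,5}
pass 1: U {1,3,5}->{3,5}; Y {1,2,4,5}->{1,2}; Z {1,2,3,5}->{2,3}
pass 2: no change
Fixpoint after 2 passes: D(U) = {3,5}

Answer: {3,5}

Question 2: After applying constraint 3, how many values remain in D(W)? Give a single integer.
Constraint 1 (Y < Z) on D(Y)={1,2,4,5} D(Z)={1,2,3,5}: Y {1,2,4,5}->{1,2,4}; Z {1,2,3,5}->{2,3,5}
Constraint 2 (Y + Z = U) on D(Y)={1,2,4} D(Z)={2,3,5} D(U)={1,3,5}: Y {1,2,4}->{1,2}; Z {2,3,5}->{2,3}; U {1,3,5}->{3,5}
Constraint 3 (W != U) on D(W)={1,2,3,4} D(U)={3,5}: no change
So after constraint 3: D(W)={1,2,3,4}, size = 4

Answer: 4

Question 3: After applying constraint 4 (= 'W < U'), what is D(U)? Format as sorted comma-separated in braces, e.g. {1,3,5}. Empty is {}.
Constraint 1 (Y < Z) on D(Y)={1,2,4,5} D(Z)={1,2,3,5}: Y {1,2,4,5}->{1,2,4}; Z {1,2,3,5}->{2,3,5}
Constraint 2 (Y + Z = U) on D(Y)={1,2,4} D(Z)={2,3,5} D(U)={1,3,5}: Y {1,2,4}->{1,2}; Z {2,3,5}->{2,3}; U {1,3,5}->{3,5}
Constraint 3 (W != U) on D(W)={1,2,3,4} D(U)={3,5}: no change
Constraint 4 (W < U) on D(W)={1,2,3,4} D(U)={3,5}: no change
So after constraint 4: D(U) = {3,5}

Answer: {3,5}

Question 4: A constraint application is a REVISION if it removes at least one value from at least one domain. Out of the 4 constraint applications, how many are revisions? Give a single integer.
Constraint 1 (Y < Z) on D(Y)={1,2,4,5} D(Z)={1,2,3,5}: Y {1,2,4,5}->{1,2,4}; Z {1,2,3,5}->{2,3,5} => REVISION
Constraint 2 (Y + Z = U) on D(Y)={1,2,4} D(Z)={2,3,5} D(U)={1,3,5}: Y {1,2,4}->{1,2}; Z {2,3,5}->{2,3}; U {1,3,5}->{3,5} => REVISION
Constraint 3 (W != U) on D(W)={1,2,3,4} D(U)={3,5}: no change => not a revision
Constraint 4 (W < U) on D(W)={1,2,3,4} D(U)={3,5}: no change => not a revision
Total revisions = 2

Answer: 2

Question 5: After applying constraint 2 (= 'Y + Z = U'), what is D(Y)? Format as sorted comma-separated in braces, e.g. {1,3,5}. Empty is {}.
Constraint 1 (Y < Z) on D(Y)={1,2,4,5} D(Z)={1,2,3,5}: Y {1,2,4,5}->{1,2,4}; Z {1,2,3,5}->{2,3,5}
Constraint 2 (Y + Z = U) on D(Y)={1,2,4} D(Z)={2,3,5} D(U)={1,3,5}: Y {1,2,4}->{1,2}; Z {2,3,5}->{2,3}; U {1,3,5}->{3,5}
So after constraint 2: D(Y) = {1,2}

Answer: {1,2}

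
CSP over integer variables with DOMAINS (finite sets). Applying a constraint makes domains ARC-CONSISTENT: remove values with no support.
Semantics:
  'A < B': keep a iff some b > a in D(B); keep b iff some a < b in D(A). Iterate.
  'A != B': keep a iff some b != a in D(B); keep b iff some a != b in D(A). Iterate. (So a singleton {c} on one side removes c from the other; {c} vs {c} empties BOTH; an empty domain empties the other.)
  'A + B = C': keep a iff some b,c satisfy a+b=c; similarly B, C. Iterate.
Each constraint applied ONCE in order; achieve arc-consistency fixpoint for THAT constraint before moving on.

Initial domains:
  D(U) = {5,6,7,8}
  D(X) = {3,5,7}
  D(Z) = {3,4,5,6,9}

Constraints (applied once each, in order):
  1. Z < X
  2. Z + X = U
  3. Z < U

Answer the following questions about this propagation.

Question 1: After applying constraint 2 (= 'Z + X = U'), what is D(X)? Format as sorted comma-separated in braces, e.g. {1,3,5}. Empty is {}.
Answer: {5}

Derivation:
Constraint 1 (Z < X) on D(Z)={3,4,5,6,9} D(X)={3,5,7}: Z {3,4,5,6,9}->{3,4,5,6}; X {3,5,7}->{5,7}
Constraint 2 (Z + X = U) on D(Z)={3,4,5,6} D(X)={5,7} D(U)={5,6,7,8}: Z {3,4,5,6}->{3}; X {5,7}->{5}; U {5,6,7,8}->{8}
So after constraint 2: D(X) = {5}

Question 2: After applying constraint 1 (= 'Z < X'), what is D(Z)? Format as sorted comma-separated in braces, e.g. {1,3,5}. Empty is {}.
Constraint 1 (Z < X) on D(Z)={3,4,5,6,9} D(X)={3,5,7}: Z {3,4,5,6,9}->{3,4,5,6}; X {3,5,7}->{5,7}
So after constraint 1: D(Z) = {3,4,5,6}

Answer: {3,4,5,6}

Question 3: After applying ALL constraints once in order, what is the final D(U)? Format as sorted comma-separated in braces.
Constraint 1 (Z < X) on D(Z)={3,4,5,6,9} D(X)={3,5,7}: Z {3,4,5,6,9}->{3,4,5,6}; X {3,5,7}->{5,7}
Constraint 2 (Z + X = U) on D(Z)={3,4,5,6} D(X)={5,7} D(U)={5,6,7,8}: Z {3,4,5,6}->{3}; X {5,7}->{5}; U {5,6,7,8}->{8}
Constraint 3 (Z < U) on D(Z)={3} D(U)={8}: no change
So after all 3 constraints: D(U) = {8}

Answer: {8}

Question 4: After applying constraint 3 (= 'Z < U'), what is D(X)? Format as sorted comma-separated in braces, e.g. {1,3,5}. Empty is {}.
Constraint 1 (Z < X) on D(Z)={3,4,5,6,9} D(X)={3,5,7}: Z {3,4,5,6,9}->{3,4,5,6}; X {3,5,7}->{5,7}
Constraint 2 (Z + X = U) on D(Z)={3,4,5,6} D(X)={5,7} D(U)={5,6,7,8}: Z {3,4,5,6}->{3}; X {5,7}->{5}; U {5,6,7,8}->{8}
Constraint 3 (Z < U) on D(Z)={3} D(U)={8}: no change
So after constraint 3: D(X) = {5}

Answer: {5}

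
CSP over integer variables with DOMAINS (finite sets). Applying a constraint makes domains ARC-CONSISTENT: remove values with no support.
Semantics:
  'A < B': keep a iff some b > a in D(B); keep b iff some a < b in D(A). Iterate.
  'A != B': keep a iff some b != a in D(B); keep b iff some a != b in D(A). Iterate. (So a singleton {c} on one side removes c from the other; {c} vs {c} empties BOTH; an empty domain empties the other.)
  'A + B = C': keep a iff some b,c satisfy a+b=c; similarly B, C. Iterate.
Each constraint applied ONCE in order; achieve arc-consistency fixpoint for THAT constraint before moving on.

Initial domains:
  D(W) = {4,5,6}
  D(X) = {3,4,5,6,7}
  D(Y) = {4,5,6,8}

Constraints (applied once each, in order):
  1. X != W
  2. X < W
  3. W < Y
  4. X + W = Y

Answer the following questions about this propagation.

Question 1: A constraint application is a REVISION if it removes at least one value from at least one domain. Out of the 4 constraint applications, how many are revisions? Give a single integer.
Constraint 1 (X != W) on D(X)={3,4,5,6,7} D(W)={4,5,6}: no change => not a revision
Constraint 2 (X < W) on D(X)={3,4,5,6,7} D(W)={4,5,6}: X {3,4,5,6,7}->{3,4,5} => REVISION
Constraint 3 (W < Y) on D(W)={4,5,6} D(Y)={4,5,6,8}: Y {4,5,6,8}->{5,6,8} => REVISION
Constraint 4 (X + W = Y) on D(X)={3,4,5} D(W)={4,5,6} D(Y)={5,6,8}: X {3,4,5}->{3,4}; W {4,5,6}->{4,5}; Y {5,6,8}->{8} => REVISION
Total revisions = 3

Answer: 3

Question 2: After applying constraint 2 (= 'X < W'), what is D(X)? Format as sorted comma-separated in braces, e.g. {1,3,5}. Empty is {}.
Answer: {3,4,5}

Derivation:
Constraint 1 (X != W) on D(X)={3,4,5,6,7} D(W)={4,5,6}: no change
Constraint 2 (X < W) on D(X)={3,4,5,6,7} D(W)={4,5,6}: X {3,4,5,6,7}->{3,4,5}
So after constraint 2: D(X) = {3,4,5}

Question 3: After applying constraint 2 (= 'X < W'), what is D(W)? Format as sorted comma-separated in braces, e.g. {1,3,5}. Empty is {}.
Constraint 1 (X != W) on D(X)={3,4,5,6,7} D(W)={4,5,6}: no change
Constraint 2 (X < W) on D(X)={3,4,5,6,7} D(W)={4,5,6}: X {3,4,5,6,7}->{3,4,5}
So after constraint 2: D(W) = {4,5,6}

Answer: {4,5,6}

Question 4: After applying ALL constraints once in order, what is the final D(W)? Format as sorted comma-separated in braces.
Constraint 1 (X != W) on D(X)={3,4,5,6,7} D(W)={4,5,6}: no change
Constraint 2 (X < W) on D(X)={3,4,5,6,7} D(W)={4,5,6}: X {3,4,5,6,7}->{3,4,5}
Constraint 3 (W < Y) on D(W)={4,5,6} D(Y)={4,5,6,8}: Y {4,5,6,8}->{5,6,8}
Constraint 4 (X + W = Y) on D(X)={3,4,5} D(W)={4,5,6} D(Y)={5,6,8}: X {3,4,5}->{3,4}; W {4,5,6}->{4,5}; Y {5,6,8}->{8}
So after all 4 constraints: D(W) = {4,5}

Answer: {4,5}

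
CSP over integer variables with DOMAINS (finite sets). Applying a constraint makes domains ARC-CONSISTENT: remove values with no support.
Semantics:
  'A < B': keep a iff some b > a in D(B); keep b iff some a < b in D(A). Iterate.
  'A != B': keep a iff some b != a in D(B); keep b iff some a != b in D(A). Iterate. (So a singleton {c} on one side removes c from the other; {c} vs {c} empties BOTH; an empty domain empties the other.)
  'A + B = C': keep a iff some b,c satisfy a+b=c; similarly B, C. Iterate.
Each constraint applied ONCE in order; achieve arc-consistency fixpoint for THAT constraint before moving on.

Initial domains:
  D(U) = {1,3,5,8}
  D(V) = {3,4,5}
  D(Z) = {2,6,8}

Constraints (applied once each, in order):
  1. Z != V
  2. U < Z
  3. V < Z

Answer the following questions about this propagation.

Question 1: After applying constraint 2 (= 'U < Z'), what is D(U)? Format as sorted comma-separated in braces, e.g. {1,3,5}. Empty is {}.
Answer: {1,3,5}

Derivation:
Constraint 1 (Z != V) on D(Z)={2,6,8} D(V)={3,4,5}: no change
Constraint 2 (U < Z) on D(U)={1,3,5,8} D(Z)={2,6,8}: U {1,3,5,8}->{1,3,5}
So after constraint 2: D(U) = {1,3,5}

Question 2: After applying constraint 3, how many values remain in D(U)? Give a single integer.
Answer: 3

Derivation:
Constraint 1 (Z != V) on D(Z)={2,6,8} D(V)={3,4,5}: no change
Constraint 2 (U < Z) on D(U)={1,3,5,8} D(Z)={2,6,8}: U {1,3,5,8}->{1,3,5}
Constraint 3 (V < Z) on D(V)={3,4,5} D(Z)={2,6,8}: Z {2,6,8}->{6,8}
So after constraint 3: D(U)={1,3,5}, size = 3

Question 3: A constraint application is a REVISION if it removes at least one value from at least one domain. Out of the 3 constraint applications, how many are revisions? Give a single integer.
Answer: 2

Derivation:
Constraint 1 (Z != V) on D(Z)={2,6,8} D(V)={3,4,5}: no change => not a revision
Constraint 2 (U < Z) on D(U)={1,3,5,8} D(Z)={2,6,8}: U {1,3,5,8}->{1,3,5} => REVISION
Constraint 3 (V < Z) on D(V)={3,4,5} D(Z)={2,6,8}: Z {2,6,8}->{6,8} => REVISION
Total revisions = 2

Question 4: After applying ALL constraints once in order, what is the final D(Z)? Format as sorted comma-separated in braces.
Answer: {6,8}

Derivation:
Constraint 1 (Z != V) on D(Z)={2,6,8} D(V)={3,4,5}: no change
Constraint 2 (U < Z) on D(U)={1,3,5,8} D(Z)={2,6,8}: U {1,3,5,8}->{1,3,5}
Constraint 3 (V < Z) on D(V)={3,4,5} D(Z)={2,6,8}: Z {2,6,8}->{6,8}
So after all 3 constraints: D(Z) = {6,8}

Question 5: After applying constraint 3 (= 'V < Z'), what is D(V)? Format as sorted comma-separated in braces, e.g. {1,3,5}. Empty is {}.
Answer: {3,4,5}

Derivation:
Constraint 1 (Z != V) on D(Z)={2,6,8} D(V)={3,4,5}: no change
Constraint 2 (U < Z) on D(U)={1,3,5,8} D(Z)={2,6,8}: U {1,3,5,8}->{1,3,5}
Constraint 3 (V < Z) on D(V)={3,4,5} D(Z)={2,6,8}: Z {2,6,8}->{6,8}
So after constraint 3: D(V) = {3,4,5}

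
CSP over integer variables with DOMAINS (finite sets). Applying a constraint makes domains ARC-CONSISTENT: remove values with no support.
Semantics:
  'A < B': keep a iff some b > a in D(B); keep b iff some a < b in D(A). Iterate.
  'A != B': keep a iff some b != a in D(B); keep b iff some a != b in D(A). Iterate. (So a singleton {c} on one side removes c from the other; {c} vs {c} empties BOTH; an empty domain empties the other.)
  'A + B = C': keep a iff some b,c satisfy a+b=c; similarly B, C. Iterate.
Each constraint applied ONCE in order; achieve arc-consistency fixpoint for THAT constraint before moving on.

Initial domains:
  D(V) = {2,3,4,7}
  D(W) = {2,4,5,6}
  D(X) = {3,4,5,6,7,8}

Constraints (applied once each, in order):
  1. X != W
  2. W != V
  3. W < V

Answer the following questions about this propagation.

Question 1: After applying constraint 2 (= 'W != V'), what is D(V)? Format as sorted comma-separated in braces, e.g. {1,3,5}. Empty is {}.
Constraint 1 (X != W) on D(X)={3,4,5,6,7,8} D(W)={2,4,5,6}: no change
Constraint 2 (W != V) on D(W)={2,4,5,6} D(V)={2,3,4,7}: no change
So after constraint 2: D(V) = {2,3,4,7}

Answer: {2,3,4,7}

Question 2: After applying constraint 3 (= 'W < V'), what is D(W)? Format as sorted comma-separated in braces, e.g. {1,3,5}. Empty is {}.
Answer: {2,4,5,6}

Derivation:
Constraint 1 (X != W) on D(X)={3,4,5,6,7,8} D(W)={2,4,5,6}: no change
Constraint 2 (W != V) on D(W)={2,4,5,6} D(V)={2,3,4,7}: no change
Constraint 3 (W < V) on D(W)={2,4,5,6} D(V)={2,3,4,7}: V {2,3,4,7}->{3,4,7}
So after constraint 3: D(W) = {2,4,5,6}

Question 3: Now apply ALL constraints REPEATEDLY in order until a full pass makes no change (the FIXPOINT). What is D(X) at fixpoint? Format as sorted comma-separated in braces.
Answer: {3,4,5,6,7,8}

Derivation:
pass 0 (initial): D(X)={3,4,5,6,7,8}
pass 1: V {2,3,4,7}->{3,4,7}
pass 2: no change
Fixpoint after 2 passes: D(X) = {3,4,5,6,7,8}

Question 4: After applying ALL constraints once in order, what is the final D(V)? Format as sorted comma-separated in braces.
Constraint 1 (X != W) on D(X)={3,4,5,6,7,8} D(W)={2,4,5,6}: no change
Constraint 2 (W != V) on D(W)={2,4,5,6} D(V)={2,3,4,7}: no change
Constraint 3 (W < V) on D(W)={2,4,5,6} D(V)={2,3,4,7}: V {2,3,4,7}->{3,4,7}
So after all 3 constraints: D(V) = {3,4,7}

Answer: {3,4,7}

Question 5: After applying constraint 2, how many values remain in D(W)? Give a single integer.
Answer: 4

Derivation:
Constraint 1 (X != W) on D(X)={3,4,5,6,7,8} D(W)={2,4,5,6}: no change
Constraint 2 (W != V) on D(W)={2,4,5,6} D(V)={2,3,4,7}: no change
So after constraint 2: D(W)={2,4,5,6}, size = 4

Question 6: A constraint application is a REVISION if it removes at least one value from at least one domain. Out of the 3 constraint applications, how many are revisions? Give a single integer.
Constraint 1 (X != W) on D(X)={3,4,5,6,7,8} D(W)={2,4,5,6}: no change => not a revision
Constraint 2 (W != V) on D(W)={2,4,5,6} D(V)={2,3,4,7}: no change => not a revision
Constraint 3 (W < V) on D(W)={2,4,5,6} D(V)={2,3,4,7}: V {2,3,4,7}->{3,4,7} => REVISION
Total revisions = 1

Answer: 1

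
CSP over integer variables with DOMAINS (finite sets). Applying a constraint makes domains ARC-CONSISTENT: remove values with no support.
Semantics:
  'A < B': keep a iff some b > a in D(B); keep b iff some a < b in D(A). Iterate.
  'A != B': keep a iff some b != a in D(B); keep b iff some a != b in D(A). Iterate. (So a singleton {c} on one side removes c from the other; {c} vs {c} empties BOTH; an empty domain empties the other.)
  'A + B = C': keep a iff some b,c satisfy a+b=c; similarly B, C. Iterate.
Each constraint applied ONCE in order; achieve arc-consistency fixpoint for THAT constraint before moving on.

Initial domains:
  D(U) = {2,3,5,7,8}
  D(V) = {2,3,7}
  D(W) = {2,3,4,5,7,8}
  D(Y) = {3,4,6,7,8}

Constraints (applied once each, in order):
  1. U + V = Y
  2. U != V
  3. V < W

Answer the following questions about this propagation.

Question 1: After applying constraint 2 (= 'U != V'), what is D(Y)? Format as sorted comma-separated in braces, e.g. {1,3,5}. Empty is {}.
Constraint 1 (U + V = Y) on D(U)={2,3,5,7,8} D(V)={2,3,7} D(Y)={3,4,6,7,8}: U {2,3,5,7,8}->{2,3,5}; V {2,3,7}->{2,3}; Y {3,4,6,7,8}->{4,6,7,8}
Constraint 2 (U != V) on D(U)={2,3,5} D(V)={2,3}: no change
So after constraint 2: D(Y) = {4,6,7,8}

Answer: {4,6,7,8}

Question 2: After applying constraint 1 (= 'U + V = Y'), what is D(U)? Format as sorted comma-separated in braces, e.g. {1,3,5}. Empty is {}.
Answer: {2,3,5}

Derivation:
Constraint 1 (U + V = Y) on D(U)={2,3,5,7,8} D(V)={2,3,7} D(Y)={3,4,6,7,8}: U {2,3,5,7,8}->{2,3,5}; V {2,3,7}->{2,3}; Y {3,4,6,7,8}->{4,6,7,8}
So after constraint 1: D(U) = {2,3,5}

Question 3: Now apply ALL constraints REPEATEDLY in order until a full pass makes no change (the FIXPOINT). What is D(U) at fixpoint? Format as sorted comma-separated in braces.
pass 0 (initial): D(U)={2,3,5,7,8}
pass 1: U {2,3,5,7,8}->{2,3,5}; V {2,3,7}->{2,3}; W {2,3,4,5,7,8}->{3,4,5,7,8}; Y {3,4,6,7,8}->{4,6,7,8}
pass 2: no change
Fixpoint after 2 passes: D(U) = {2,3,5}

Answer: {2,3,5}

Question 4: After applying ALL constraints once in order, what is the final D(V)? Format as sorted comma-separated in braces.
Constraint 1 (U + V = Y) on D(U)={2,3,5,7,8} D(V)={2,3,7} D(Y)={3,4,6,7,8}: U {2,3,5,7,8}->{2,3,5}; V {2,3,7}->{2,3}; Y {3,4,6,7,8}->{4,6,7,8}
Constraint 2 (U != V) on D(U)={2,3,5} D(V)={2,3}: no change
Constraint 3 (V < W) on D(V)={2,3} D(W)={2,3,4,5,7,8}: W {2,3,4,5,7,8}->{3,4,5,7,8}
So after all 3 constraints: D(V) = {2,3}

Answer: {2,3}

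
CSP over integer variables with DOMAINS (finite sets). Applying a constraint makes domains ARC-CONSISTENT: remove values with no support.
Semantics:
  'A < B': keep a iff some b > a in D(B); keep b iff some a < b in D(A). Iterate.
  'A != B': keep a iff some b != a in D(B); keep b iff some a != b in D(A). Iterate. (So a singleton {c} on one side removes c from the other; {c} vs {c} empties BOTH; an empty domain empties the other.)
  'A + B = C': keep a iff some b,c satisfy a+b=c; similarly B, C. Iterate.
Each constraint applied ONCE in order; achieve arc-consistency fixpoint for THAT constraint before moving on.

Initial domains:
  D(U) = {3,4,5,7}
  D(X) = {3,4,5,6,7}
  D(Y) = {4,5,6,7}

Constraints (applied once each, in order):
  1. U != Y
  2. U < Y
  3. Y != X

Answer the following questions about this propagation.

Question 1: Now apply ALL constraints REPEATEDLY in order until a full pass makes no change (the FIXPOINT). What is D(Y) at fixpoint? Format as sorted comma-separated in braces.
pass 0 (initial): D(Y)={4,5,6,7}
pass 1: U {3,4,5,7}->{3,4,5}
pass 2: no change
Fixpoint after 2 passes: D(Y) = {4,5,6,7}

Answer: {4,5,6,7}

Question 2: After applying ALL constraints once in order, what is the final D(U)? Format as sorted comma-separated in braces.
Constraint 1 (U != Y) on D(U)={3,4,5,7} D(Y)={4,5,6,7}: no change
Constraint 2 (U < Y) on D(U)={3,4,5,7} D(Y)={4,5,6,7}: U {3,4,5,7}->{3,4,5}
Constraint 3 (Y != X) on D(Y)={4,5,6,7} D(X)={3,4,5,6,7}: no change
So after all 3 constraints: D(U) = {3,4,5}

Answer: {3,4,5}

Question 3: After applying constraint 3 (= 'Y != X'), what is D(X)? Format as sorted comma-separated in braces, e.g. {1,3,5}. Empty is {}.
Constraint 1 (U != Y) on D(U)={3,4,5,7} D(Y)={4,5,6,7}: no change
Constraint 2 (U < Y) on D(U)={3,4,5,7} D(Y)={4,5,6,7}: U {3,4,5,7}->{3,4,5}
Constraint 3 (Y != X) on D(Y)={4,5,6,7} D(X)={3,4,5,6,7}: no change
So after constraint 3: D(X) = {3,4,5,6,7}

Answer: {3,4,5,6,7}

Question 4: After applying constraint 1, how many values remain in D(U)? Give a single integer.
Constraint 1 (U != Y) on D(U)={3,4,5,7} D(Y)={4,5,6,7}: no change
So after constraint 1: D(U)={3,4,5,7}, size = 4

Answer: 4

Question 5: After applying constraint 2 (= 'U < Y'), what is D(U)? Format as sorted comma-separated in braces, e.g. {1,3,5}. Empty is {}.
Constraint 1 (U != Y) on D(U)={3,4,5,7} D(Y)={4,5,6,7}: no change
Constraint 2 (U < Y) on D(U)={3,4,5,7} D(Y)={4,5,6,7}: U {3,4,5,7}->{3,4,5}
So after constraint 2: D(U) = {3,4,5}

Answer: {3,4,5}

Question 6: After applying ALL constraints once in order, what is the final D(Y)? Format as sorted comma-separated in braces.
Constraint 1 (U != Y) on D(U)={3,4,5,7} D(Y)={4,5,6,7}: no change
Constraint 2 (U < Y) on D(U)={3,4,5,7} D(Y)={4,5,6,7}: U {3,4,5,7}->{3,4,5}
Constraint 3 (Y != X) on D(Y)={4,5,6,7} D(X)={3,4,5,6,7}: no change
So after all 3 constraints: D(Y) = {4,5,6,7}

Answer: {4,5,6,7}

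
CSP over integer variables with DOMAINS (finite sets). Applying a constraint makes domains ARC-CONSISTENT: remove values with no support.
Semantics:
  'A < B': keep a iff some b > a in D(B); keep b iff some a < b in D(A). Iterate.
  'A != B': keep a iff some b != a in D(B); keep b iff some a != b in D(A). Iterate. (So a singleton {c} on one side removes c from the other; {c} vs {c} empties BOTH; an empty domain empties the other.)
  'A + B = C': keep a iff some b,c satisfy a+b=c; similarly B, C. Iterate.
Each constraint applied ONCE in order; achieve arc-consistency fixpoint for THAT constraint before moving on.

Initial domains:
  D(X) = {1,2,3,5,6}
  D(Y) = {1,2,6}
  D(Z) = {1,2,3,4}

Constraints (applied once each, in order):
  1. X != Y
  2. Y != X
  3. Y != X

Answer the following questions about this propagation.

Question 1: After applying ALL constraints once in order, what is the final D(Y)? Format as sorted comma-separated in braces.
Answer: {1,2,6}

Derivation:
Constraint 1 (X != Y) on D(X)={1,2,3,5,6} D(Y)={1,2,6}: no change
Constraint 2 (Y != X) on D(Y)={1,2,6} D(X)={1,2,3,5,6}: no change
Constraint 3 (Y != X) on D(Y)={1,2,6} D(X)={1,2,3,5,6}: no change
So after all 3 constraints: D(Y) = {1,2,6}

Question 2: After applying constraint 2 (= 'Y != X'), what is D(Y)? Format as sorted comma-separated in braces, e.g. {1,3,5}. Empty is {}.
Answer: {1,2,6}

Derivation:
Constraint 1 (X != Y) on D(X)={1,2,3,5,6} D(Y)={1,2,6}: no change
Constraint 2 (Y != X) on D(Y)={1,2,6} D(X)={1,2,3,5,6}: no change
So after constraint 2: D(Y) = {1,2,6}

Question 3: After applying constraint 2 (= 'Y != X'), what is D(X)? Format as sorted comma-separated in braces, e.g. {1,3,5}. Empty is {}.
Answer: {1,2,3,5,6}

Derivation:
Constraint 1 (X != Y) on D(X)={1,2,3,5,6} D(Y)={1,2,6}: no change
Constraint 2 (Y != X) on D(Y)={1,2,6} D(X)={1,2,3,5,6}: no change
So after constraint 2: D(X) = {1,2,3,5,6}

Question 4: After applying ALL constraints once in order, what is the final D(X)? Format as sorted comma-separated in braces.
Answer: {1,2,3,5,6}

Derivation:
Constraint 1 (X != Y) on D(X)={1,2,3,5,6} D(Y)={1,2,6}: no change
Constraint 2 (Y != X) on D(Y)={1,2,6} D(X)={1,2,3,5,6}: no change
Constraint 3 (Y != X) on D(Y)={1,2,6} D(X)={1,2,3,5,6}: no change
So after all 3 constraints: D(X) = {1,2,3,5,6}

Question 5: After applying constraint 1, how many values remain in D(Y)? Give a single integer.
Answer: 3

Derivation:
Constraint 1 (X != Y) on D(X)={1,2,3,5,6} D(Y)={1,2,6}: no change
So after constraint 1: D(Y)={1,2,6}, size = 3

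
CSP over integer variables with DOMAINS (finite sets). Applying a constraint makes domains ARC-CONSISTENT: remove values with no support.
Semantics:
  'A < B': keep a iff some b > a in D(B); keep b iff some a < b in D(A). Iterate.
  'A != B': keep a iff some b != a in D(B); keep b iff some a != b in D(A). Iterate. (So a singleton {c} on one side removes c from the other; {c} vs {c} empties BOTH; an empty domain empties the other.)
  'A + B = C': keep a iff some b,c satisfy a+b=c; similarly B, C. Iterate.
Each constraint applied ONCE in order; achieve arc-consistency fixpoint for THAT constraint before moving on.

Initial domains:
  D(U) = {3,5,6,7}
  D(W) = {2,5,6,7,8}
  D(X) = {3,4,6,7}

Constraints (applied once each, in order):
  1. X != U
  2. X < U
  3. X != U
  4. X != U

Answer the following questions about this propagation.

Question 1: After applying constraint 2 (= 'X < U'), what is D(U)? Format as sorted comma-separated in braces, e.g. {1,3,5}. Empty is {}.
Constraint 1 (X != U) on D(X)={3,4,6,7} D(U)={3,5,6,7}: no change
Constraint 2 (X < U) on D(X)={3,4,6,7} D(U)={3,5,6,7}: X {3,4,6,7}->{3,4,6}; U {3,5,6,7}->{5,6,7}
So after constraint 2: D(U) = {5,6,7}

Answer: {5,6,7}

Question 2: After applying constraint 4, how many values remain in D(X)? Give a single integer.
Constraint 1 (X != U) on D(X)={3,4,6,7} D(U)={3,5,6,7}: no change
Constraint 2 (X < U) on D(X)={3,4,6,7} D(U)={3,5,6,7}: X {3,4,6,7}->{3,4,6}; U {3,5,6,7}->{5,6,7}
Constraint 3 (X != U) on D(X)={3,4,6} D(U)={5,6,7}: no change
Constraint 4 (X != U) on D(X)={3,4,6} D(U)={5,6,7}: no change
So after constraint 4: D(X)={3,4,6}, size = 3

Answer: 3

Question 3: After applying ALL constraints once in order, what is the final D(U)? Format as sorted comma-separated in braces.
Constraint 1 (X != U) on D(X)={3,4,6,7} D(U)={3,5,6,7}: no change
Constraint 2 (X < U) on D(X)={3,4,6,7} D(U)={3,5,6,7}: X {3,4,6,7}->{3,4,6}; U {3,5,6,7}->{5,6,7}
Constraint 3 (X != U) on D(X)={3,4,6} D(U)={5,6,7}: no change
Constraint 4 (X != U) on D(X)={3,4,6} D(U)={5,6,7}: no change
So after all 4 constraints: D(U) = {5,6,7}

Answer: {5,6,7}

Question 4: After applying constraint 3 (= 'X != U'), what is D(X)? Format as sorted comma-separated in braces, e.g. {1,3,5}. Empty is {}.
Answer: {3,4,6}

Derivation:
Constraint 1 (X != U) on D(X)={3,4,6,7} D(U)={3,5,6,7}: no change
Constraint 2 (X < U) on D(X)={3,4,6,7} D(U)={3,5,6,7}: X {3,4,6,7}->{3,4,6}; U {3,5,6,7}->{5,6,7}
Constraint 3 (X != U) on D(X)={3,4,6} D(U)={5,6,7}: no change
So after constraint 3: D(X) = {3,4,6}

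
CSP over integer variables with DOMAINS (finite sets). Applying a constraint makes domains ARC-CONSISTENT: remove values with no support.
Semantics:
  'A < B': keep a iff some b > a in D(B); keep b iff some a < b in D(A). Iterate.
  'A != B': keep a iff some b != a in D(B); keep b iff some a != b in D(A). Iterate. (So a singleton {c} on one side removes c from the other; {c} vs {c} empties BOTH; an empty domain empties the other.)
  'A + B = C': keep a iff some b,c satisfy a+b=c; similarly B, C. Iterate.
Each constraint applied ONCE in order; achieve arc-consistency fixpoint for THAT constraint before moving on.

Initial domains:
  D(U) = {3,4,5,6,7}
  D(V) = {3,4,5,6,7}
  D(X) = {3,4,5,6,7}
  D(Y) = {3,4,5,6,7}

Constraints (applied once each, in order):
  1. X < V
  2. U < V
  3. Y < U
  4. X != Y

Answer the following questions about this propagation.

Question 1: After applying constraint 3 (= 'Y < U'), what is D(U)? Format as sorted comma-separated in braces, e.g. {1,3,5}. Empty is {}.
Answer: {4,5,6}

Derivation:
Constraint 1 (X < V) on D(X)={3,4,5,6,7} D(V)={3,4,5,6,7}: X {3,4,5,6,7}->{3,4,5,6}; V {3,4,5,6,7}->{4,5,6,7}
Constraint 2 (U < V) on D(U)={3,4,5,6,7} D(V)={4,5,6,7}: U {3,4,5,6,7}->{3,4,5,6}
Constraint 3 (Y < U) on D(Y)={3,4,5,6,7} D(U)={3,4,5,6}: Y {3,4,5,6,7}->{3,4,5}; U {3,4,5,6}->{4,5,6}
So after constraint 3: D(U) = {4,5,6}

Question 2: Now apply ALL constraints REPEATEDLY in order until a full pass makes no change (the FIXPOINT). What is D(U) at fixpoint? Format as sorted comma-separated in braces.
pass 0 (initial): D(U)={3,4,5,6,7}
pass 1: U {3,4,5,6,7}->{4,5,6}; V {3,4,5,6,7}->{4,5,6,7}; X {3,4,5,6,7}->{3,4,5,6}; Y {3,4,5,6,7}->{3,4,5}
pass 2: V {4,5,6,7}->{5,6,7}
pass 3: no change
Fixpoint after 3 passes: D(U) = {4,5,6}

Answer: {4,5,6}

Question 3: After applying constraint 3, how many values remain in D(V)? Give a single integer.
Answer: 4

Derivation:
Constraint 1 (X < V) on D(X)={3,4,5,6,7} D(V)={3,4,5,6,7}: X {3,4,5,6,7}->{3,4,5,6}; V {3,4,5,6,7}->{4,5,6,7}
Constraint 2 (U < V) on D(U)={3,4,5,6,7} D(V)={4,5,6,7}: U {3,4,5,6,7}->{3,4,5,6}
Constraint 3 (Y < U) on D(Y)={3,4,5,6,7} D(U)={3,4,5,6}: Y {3,4,5,6,7}->{3,4,5}; U {3,4,5,6}->{4,5,6}
So after constraint 3: D(V)={4,5,6,7}, size = 4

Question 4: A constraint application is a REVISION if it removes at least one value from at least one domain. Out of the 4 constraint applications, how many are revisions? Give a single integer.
Constraint 1 (X < V) on D(X)={3,4,5,6,7} D(V)={3,4,5,6,7}: X {3,4,5,6,7}->{3,4,5,6}; V {3,4,5,6,7}->{4,5,6,7} => REVISION
Constraint 2 (U < V) on D(U)={3,4,5,6,7} D(V)={4,5,6,7}: U {3,4,5,6,7}->{3,4,5,6} => REVISION
Constraint 3 (Y < U) on D(Y)={3,4,5,6,7} D(U)={3,4,5,6}: Y {3,4,5,6,7}->{3,4,5}; U {3,4,5,6}->{4,5,6} => REVISION
Constraint 4 (X != Y) on D(X)={3,4,5,6} D(Y)={3,4,5}: no change => not a revision
Total revisions = 3

Answer: 3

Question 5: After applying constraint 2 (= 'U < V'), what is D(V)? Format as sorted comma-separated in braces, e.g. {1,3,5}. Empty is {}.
Constraint 1 (X < V) on D(X)={3,4,5,6,7} D(V)={3,4,5,6,7}: X {3,4,5,6,7}->{3,4,5,6}; V {3,4,5,6,7}->{4,5,6,7}
Constraint 2 (U < V) on D(U)={3,4,5,6,7} D(V)={4,5,6,7}: U {3,4,5,6,7}->{3,4,5,6}
So after constraint 2: D(V) = {4,5,6,7}

Answer: {4,5,6,7}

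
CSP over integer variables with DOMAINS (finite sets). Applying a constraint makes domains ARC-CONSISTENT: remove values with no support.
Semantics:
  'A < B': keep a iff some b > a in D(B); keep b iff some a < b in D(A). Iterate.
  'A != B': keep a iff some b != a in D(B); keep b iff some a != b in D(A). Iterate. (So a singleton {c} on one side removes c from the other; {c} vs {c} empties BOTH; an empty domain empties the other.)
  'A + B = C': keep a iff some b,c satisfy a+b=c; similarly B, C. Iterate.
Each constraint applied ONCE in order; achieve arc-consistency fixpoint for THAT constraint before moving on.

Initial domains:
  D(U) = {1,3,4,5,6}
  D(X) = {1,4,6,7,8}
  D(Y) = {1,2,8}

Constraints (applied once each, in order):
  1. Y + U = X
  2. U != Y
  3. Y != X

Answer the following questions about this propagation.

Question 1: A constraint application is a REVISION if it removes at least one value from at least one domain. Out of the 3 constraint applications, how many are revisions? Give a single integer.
Constraint 1 (Y + U = X) on D(Y)={1,2,8} D(U)={1,3,4,5,6} D(X)={1,4,6,7,8}: Y {1,2,8}->{1,2}; U {1,3,4,5,6}->{3,4,5,6}; X {1,4,6,7,8}->{4,6,7,8} => REVISION
Constraint 2 (U != Y) on D(U)={3,4,5,6} D(Y)={1,2}: no change => not a revision
Constraint 3 (Y != X) on D(Y)={1,2} D(X)={4,6,7,8}: no change => not a revision
Total revisions = 1

Answer: 1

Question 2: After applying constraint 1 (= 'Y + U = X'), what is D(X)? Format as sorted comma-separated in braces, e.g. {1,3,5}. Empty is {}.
Constraint 1 (Y + U = X) on D(Y)={1,2,8} D(U)={1,3,4,5,6} D(X)={1,4,6,7,8}: Y {1,2,8}->{1,2}; U {1,3,4,5,6}->{3,4,5,6}; X {1,4,6,7,8}->{4,6,7,8}
So after constraint 1: D(X) = {4,6,7,8}

Answer: {4,6,7,8}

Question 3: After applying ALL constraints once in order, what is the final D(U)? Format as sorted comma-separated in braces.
Constraint 1 (Y + U = X) on D(Y)={1,2,8} D(U)={1,3,4,5,6} D(X)={1,4,6,7,8}: Y {1,2,8}->{1,2}; U {1,3,4,5,6}->{3,4,5,6}; X {1,4,6,7,8}->{4,6,7,8}
Constraint 2 (U != Y) on D(U)={3,4,5,6} D(Y)={1,2}: no change
Constraint 3 (Y != X) on D(Y)={1,2} D(X)={4,6,7,8}: no change
So after all 3 constraints: D(U) = {3,4,5,6}

Answer: {3,4,5,6}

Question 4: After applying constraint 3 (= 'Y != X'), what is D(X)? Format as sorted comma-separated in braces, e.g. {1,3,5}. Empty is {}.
Answer: {4,6,7,8}

Derivation:
Constraint 1 (Y + U = X) on D(Y)={1,2,8} D(U)={1,3,4,5,6} D(X)={1,4,6,7,8}: Y {1,2,8}->{1,2}; U {1,3,4,5,6}->{3,4,5,6}; X {1,4,6,7,8}->{4,6,7,8}
Constraint 2 (U != Y) on D(U)={3,4,5,6} D(Y)={1,2}: no change
Constraint 3 (Y != X) on D(Y)={1,2} D(X)={4,6,7,8}: no change
So after constraint 3: D(X) = {4,6,7,8}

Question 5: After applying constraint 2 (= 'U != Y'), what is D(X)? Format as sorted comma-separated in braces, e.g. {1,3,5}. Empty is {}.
Answer: {4,6,7,8}

Derivation:
Constraint 1 (Y + U = X) on D(Y)={1,2,8} D(U)={1,3,4,5,6} D(X)={1,4,6,7,8}: Y {1,2,8}->{1,2}; U {1,3,4,5,6}->{3,4,5,6}; X {1,4,6,7,8}->{4,6,7,8}
Constraint 2 (U != Y) on D(U)={3,4,5,6} D(Y)={1,2}: no change
So after constraint 2: D(X) = {4,6,7,8}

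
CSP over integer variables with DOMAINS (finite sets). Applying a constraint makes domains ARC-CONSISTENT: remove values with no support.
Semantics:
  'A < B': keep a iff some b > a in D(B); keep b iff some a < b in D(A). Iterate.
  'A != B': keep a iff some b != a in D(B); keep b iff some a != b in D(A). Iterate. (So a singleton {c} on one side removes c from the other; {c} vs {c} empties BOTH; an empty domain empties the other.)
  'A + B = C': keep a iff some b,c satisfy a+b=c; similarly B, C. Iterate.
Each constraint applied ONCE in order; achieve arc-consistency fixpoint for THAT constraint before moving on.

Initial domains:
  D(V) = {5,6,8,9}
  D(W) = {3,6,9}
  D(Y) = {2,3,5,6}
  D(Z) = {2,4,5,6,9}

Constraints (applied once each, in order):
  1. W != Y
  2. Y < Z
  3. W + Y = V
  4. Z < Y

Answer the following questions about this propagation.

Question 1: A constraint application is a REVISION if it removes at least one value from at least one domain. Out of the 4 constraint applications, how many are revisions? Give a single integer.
Constraint 1 (W != Y) on D(W)={3,6,9} D(Y)={2,3,5,6}: no change => not a revision
Constraint 2 (Y < Z) on D(Y)={2,3,5,6} D(Z)={2,4,5,6,9}: Z {2,4,5,6,9}->{4,5,6,9} => REVISION
Constraint 3 (W + Y = V) on D(W)={3,6,9} D(Y)={2,3,5,6} D(V)={5,6,8,9}: W {3,6,9}->{3,6} => REVISION
Constraint 4 (Z < Y) on D(Z)={4,5,6,9} D(Y)={2,3,5,6}: Z {4,5,6,9}->{4,5}; Y {2,3,5,6}->{5,6} => REVISION
Total revisions = 3

Answer: 3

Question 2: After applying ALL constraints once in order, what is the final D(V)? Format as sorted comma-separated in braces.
Answer: {5,6,8,9}

Derivation:
Constraint 1 (W != Y) on D(W)={3,6,9} D(Y)={2,3,5,6}: no change
Constraint 2 (Y < Z) on D(Y)={2,3,5,6} D(Z)={2,4,5,6,9}: Z {2,4,5,6,9}->{4,5,6,9}
Constraint 3 (W + Y = V) on D(W)={3,6,9} D(Y)={2,3,5,6} D(V)={5,6,8,9}: W {3,6,9}->{3,6}
Constraint 4 (Z < Y) on D(Z)={4,5,6,9} D(Y)={2,3,5,6}: Z {4,5,6,9}->{4,5}; Y {2,3,5,6}->{5,6}
So after all 4 constraints: D(V) = {5,6,8,9}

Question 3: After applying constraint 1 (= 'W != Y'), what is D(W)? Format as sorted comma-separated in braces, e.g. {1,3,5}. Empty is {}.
Answer: {3,6,9}

Derivation:
Constraint 1 (W != Y) on D(W)={3,6,9} D(Y)={2,3,5,6}: no change
So after constraint 1: D(W) = {3,6,9}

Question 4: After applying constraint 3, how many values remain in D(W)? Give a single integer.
Constraint 1 (W != Y) on D(W)={3,6,9} D(Y)={2,3,5,6}: no change
Constraint 2 (Y < Z) on D(Y)={2,3,5,6} D(Z)={2,4,5,6,9}: Z {2,4,5,6,9}->{4,5,6,9}
Constraint 3 (W + Y = V) on D(W)={3,6,9} D(Y)={2,3,5,6} D(V)={5,6,8,9}: W {3,6,9}->{3,6}
So after constraint 3: D(W)={3,6}, size = 2

Answer: 2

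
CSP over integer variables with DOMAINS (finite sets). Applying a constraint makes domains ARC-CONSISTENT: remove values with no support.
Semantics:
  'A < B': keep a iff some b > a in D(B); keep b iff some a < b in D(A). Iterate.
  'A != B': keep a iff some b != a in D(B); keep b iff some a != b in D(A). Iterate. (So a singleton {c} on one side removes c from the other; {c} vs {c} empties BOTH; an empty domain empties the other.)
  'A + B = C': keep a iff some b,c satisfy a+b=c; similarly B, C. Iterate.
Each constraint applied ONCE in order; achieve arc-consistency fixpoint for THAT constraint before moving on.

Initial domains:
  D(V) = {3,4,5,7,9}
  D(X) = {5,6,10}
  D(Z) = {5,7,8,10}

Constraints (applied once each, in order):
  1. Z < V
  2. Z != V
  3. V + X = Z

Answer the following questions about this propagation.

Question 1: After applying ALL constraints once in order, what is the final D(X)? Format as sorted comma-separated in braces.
Answer: {}

Derivation:
Constraint 1 (Z < V) on D(Z)={5,7,8,10} D(V)={3,4,5,7,9}: Z {5,7,8,10}->{5,7,8}; V {3,4,5,7,9}->{7,9}
Constraint 2 (Z != V) on D(Z)={5,7,8} D(V)={7,9}: no change
Constraint 3 (V + X = Z) on D(V)={7,9} D(X)={5,6,10} D(Z)={5,7,8}: V {7,9}->{}; X {5,6,10}->{}; Z {5,7,8}->{}
So after all 3 constraints: D(X) = {}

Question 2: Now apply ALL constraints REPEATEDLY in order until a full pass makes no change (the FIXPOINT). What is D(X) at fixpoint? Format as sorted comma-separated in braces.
pass 0 (initial): D(X)={5,6,10}
pass 1: V {3,4,5,7,9}->{}; X {5,6,10}->{}; Z {5,7,8,10}->{}
pass 2: no change
Fixpoint after 2 passes: D(X) = {}

Answer: {}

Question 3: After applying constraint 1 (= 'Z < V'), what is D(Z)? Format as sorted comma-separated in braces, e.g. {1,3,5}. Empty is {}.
Answer: {5,7,8}

Derivation:
Constraint 1 (Z < V) on D(Z)={5,7,8,10} D(V)={3,4,5,7,9}: Z {5,7,8,10}->{5,7,8}; V {3,4,5,7,9}->{7,9}
So after constraint 1: D(Z) = {5,7,8}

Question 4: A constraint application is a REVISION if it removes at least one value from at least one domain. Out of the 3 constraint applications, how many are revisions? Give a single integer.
Constraint 1 (Z < V) on D(Z)={5,7,8,10} D(V)={3,4,5,7,9}: Z {5,7,8,10}->{5,7,8}; V {3,4,5,7,9}->{7,9} => REVISION
Constraint 2 (Z != V) on D(Z)={5,7,8} D(V)={7,9}: no change => not a revision
Constraint 3 (V + X = Z) on D(V)={7,9} D(X)={5,6,10} D(Z)={5,7,8}: V {7,9}->{}; X {5,6,10}->{}; Z {5,7,8}->{} => REVISION
Total revisions = 2

Answer: 2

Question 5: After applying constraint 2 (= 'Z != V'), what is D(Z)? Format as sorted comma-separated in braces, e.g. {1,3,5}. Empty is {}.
Constraint 1 (Z < V) on D(Z)={5,7,8,10} D(V)={3,4,5,7,9}: Z {5,7,8,10}->{5,7,8}; V {3,4,5,7,9}->{7,9}
Constraint 2 (Z != V) on D(Z)={5,7,8} D(V)={7,9}: no change
So after constraint 2: D(Z) = {5,7,8}

Answer: {5,7,8}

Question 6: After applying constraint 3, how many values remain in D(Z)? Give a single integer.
Answer: 0

Derivation:
Constraint 1 (Z < V) on D(Z)={5,7,8,10} D(V)={3,4,5,7,9}: Z {5,7,8,10}->{5,7,8}; V {3,4,5,7,9}->{7,9}
Constraint 2 (Z != V) on D(Z)={5,7,8} D(V)={7,9}: no change
Constraint 3 (V + X = Z) on D(V)={7,9} D(X)={5,6,10} D(Z)={5,7,8}: V {7,9}->{}; X {5,6,10}->{}; Z {5,7,8}->{}
So after constraint 3: D(Z)={}, size = 0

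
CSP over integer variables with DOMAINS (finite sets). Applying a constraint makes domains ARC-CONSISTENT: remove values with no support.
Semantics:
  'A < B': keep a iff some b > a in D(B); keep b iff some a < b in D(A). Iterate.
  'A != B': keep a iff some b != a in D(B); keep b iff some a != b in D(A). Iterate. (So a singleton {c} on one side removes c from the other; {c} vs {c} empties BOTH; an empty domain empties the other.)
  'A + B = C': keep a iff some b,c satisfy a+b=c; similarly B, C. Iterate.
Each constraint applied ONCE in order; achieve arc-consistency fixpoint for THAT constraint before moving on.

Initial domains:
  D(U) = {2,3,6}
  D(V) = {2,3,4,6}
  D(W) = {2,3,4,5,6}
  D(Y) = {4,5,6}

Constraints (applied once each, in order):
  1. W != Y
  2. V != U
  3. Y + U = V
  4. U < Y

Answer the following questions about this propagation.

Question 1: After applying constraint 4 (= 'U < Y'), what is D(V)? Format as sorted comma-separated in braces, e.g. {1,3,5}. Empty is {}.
Answer: {6}

Derivation:
Constraint 1 (W != Y) on D(W)={2,3,4,5,6} D(Y)={4,5,6}: no change
Constraint 2 (V != U) on D(V)={2,3,4,6} D(U)={2,3,6}: no change
Constraint 3 (Y + U = V) on D(Y)={4,5,6} D(U)={2,3,6} D(V)={2,3,4,6}: Y {4,5,6}->{4}; U {2,3,6}->{2}; V {2,3,4,6}->{6}
Constraint 4 (U < Y) on D(U)={2} D(Y)={4}: no change
So after constraint 4: D(V) = {6}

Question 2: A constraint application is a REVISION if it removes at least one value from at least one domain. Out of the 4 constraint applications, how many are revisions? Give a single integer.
Answer: 1

Derivation:
Constraint 1 (W != Y) on D(W)={2,3,4,5,6} D(Y)={4,5,6}: no change => not a revision
Constraint 2 (V != U) on D(V)={2,3,4,6} D(U)={2,3,6}: no change => not a revision
Constraint 3 (Y + U = V) on D(Y)={4,5,6} D(U)={2,3,6} D(V)={2,3,4,6}: Y {4,5,6}->{4}; U {2,3,6}->{2}; V {2,3,4,6}->{6} => REVISION
Constraint 4 (U < Y) on D(U)={2} D(Y)={4}: no change => not a revision
Total revisions = 1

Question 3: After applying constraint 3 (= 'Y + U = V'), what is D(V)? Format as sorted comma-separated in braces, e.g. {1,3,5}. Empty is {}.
Answer: {6}

Derivation:
Constraint 1 (W != Y) on D(W)={2,3,4,5,6} D(Y)={4,5,6}: no change
Constraint 2 (V != U) on D(V)={2,3,4,6} D(U)={2,3,6}: no change
Constraint 3 (Y + U = V) on D(Y)={4,5,6} D(U)={2,3,6} D(V)={2,3,4,6}: Y {4,5,6}->{4}; U {2,3,6}->{2}; V {2,3,4,6}->{6}
So after constraint 3: D(V) = {6}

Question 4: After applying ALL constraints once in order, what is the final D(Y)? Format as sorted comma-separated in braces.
Constraint 1 (W != Y) on D(W)={2,3,4,5,6} D(Y)={4,5,6}: no change
Constraint 2 (V != U) on D(V)={2,3,4,6} D(U)={2,3,6}: no change
Constraint 3 (Y + U = V) on D(Y)={4,5,6} D(U)={2,3,6} D(V)={2,3,4,6}: Y {4,5,6}->{4}; U {2,3,6}->{2}; V {2,3,4,6}->{6}
Constraint 4 (U < Y) on D(U)={2} D(Y)={4}: no change
So after all 4 constraints: D(Y) = {4}

Answer: {4}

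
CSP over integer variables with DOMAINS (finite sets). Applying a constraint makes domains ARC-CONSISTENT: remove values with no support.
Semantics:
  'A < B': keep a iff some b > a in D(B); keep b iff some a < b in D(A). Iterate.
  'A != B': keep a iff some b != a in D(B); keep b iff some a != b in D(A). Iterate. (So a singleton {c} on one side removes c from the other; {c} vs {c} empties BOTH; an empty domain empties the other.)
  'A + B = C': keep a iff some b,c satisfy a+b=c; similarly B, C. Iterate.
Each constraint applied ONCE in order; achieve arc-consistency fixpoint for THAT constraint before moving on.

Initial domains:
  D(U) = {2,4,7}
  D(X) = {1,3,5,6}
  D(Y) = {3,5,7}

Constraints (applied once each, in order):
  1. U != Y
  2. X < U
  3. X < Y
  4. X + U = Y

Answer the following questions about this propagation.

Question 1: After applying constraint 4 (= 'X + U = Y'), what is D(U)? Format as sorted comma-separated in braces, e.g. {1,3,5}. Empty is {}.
Constraint 1 (U != Y) on D(U)={2,4,7} D(Y)={3,5,7}: no change
Constraint 2 (X < U) on D(X)={1,3,5,6} D(U)={2,4,7}: no change
Constraint 3 (X < Y) on D(X)={1,3,5,6} D(Y)={3,5,7}: no change
Constraint 4 (X + U = Y) on D(X)={1,3,5,6} D(U)={2,4,7} D(Y)={3,5,7}: X {1,3,5,6}->{1,3,5}; U {2,4,7}->{2,4}
So after constraint 4: D(U) = {2,4}

Answer: {2,4}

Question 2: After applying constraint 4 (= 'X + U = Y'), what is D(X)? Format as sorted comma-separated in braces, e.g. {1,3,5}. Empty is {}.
Constraint 1 (U != Y) on D(U)={2,4,7} D(Y)={3,5,7}: no change
Constraint 2 (X < U) on D(X)={1,3,5,6} D(U)={2,4,7}: no change
Constraint 3 (X < Y) on D(X)={1,3,5,6} D(Y)={3,5,7}: no change
Constraint 4 (X + U = Y) on D(X)={1,3,5,6} D(U)={2,4,7} D(Y)={3,5,7}: X {1,3,5,6}->{1,3,5}; U {2,4,7}->{2,4}
So after constraint 4: D(X) = {1,3,5}

Answer: {1,3,5}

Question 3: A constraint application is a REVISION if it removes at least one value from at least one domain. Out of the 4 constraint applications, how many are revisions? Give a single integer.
Answer: 1

Derivation:
Constraint 1 (U != Y) on D(U)={2,4,7} D(Y)={3,5,7}: no change => not a revision
Constraint 2 (X < U) on D(X)={1,3,5,6} D(U)={2,4,7}: no change => not a revision
Constraint 3 (X < Y) on D(X)={1,3,5,6} D(Y)={3,5,7}: no change => not a revision
Constraint 4 (X + U = Y) on D(X)={1,3,5,6} D(U)={2,4,7} D(Y)={3,5,7}: X {1,3,5,6}->{1,3,5}; U {2,4,7}->{2,4} => REVISION
Total revisions = 1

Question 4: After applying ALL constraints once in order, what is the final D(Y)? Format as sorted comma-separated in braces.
Constraint 1 (U != Y) on D(U)={2,4,7} D(Y)={3,5,7}: no change
Constraint 2 (X < U) on D(X)={1,3,5,6} D(U)={2,4,7}: no change
Constraint 3 (X < Y) on D(X)={1,3,5,6} D(Y)={3,5,7}: no change
Constraint 4 (X + U = Y) on D(X)={1,3,5,6} D(U)={2,4,7} D(Y)={3,5,7}: X {1,3,5,6}->{1,3,5}; U {2,4,7}->{2,4}
So after all 4 constraints: D(Y) = {3,5,7}

Answer: {3,5,7}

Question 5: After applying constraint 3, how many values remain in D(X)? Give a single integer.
Answer: 4

Derivation:
Constraint 1 (U != Y) on D(U)={2,4,7} D(Y)={3,5,7}: no change
Constraint 2 (X < U) on D(X)={1,3,5,6} D(U)={2,4,7}: no change
Constraint 3 (X < Y) on D(X)={1,3,5,6} D(Y)={3,5,7}: no change
So after constraint 3: D(X)={1,3,5,6}, size = 4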